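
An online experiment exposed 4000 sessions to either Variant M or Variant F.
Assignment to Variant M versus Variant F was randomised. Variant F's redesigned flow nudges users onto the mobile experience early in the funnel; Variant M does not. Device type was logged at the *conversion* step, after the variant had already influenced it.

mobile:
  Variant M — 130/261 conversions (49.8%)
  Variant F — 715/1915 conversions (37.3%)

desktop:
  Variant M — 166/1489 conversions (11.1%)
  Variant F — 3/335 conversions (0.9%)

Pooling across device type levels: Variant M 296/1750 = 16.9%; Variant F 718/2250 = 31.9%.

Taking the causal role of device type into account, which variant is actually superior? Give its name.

The stratified and pooled comparisons disagree (Variant M wins within each device type; Variant F wins overall), so the answer turns on the causal role of device type.
Stratifying would compare variants among sessions the variants themselves sorted into device type groups — a form of selection on an intermediate. The unconditioned pooled rates give the total causal effect.
Pooled: Variant M 16.9% vs Variant F 31.9%; Variant F is higher overall.

Variant F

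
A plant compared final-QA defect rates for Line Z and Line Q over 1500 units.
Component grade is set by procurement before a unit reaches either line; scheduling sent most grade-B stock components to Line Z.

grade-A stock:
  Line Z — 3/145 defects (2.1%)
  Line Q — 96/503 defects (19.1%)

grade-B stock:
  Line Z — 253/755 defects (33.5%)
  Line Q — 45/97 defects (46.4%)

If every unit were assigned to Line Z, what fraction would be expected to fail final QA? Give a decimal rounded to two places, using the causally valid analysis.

0.20

Since component grade is a pre-existing factor (not a product of the line) and it affects the outcome on its own, it is a confounder. The stratified rates, not the pooled rate, identify the causal effect.
Standardising Line Z to the population component grade mix: 0.432·3/145 + 0.568·253/755 = 0.199.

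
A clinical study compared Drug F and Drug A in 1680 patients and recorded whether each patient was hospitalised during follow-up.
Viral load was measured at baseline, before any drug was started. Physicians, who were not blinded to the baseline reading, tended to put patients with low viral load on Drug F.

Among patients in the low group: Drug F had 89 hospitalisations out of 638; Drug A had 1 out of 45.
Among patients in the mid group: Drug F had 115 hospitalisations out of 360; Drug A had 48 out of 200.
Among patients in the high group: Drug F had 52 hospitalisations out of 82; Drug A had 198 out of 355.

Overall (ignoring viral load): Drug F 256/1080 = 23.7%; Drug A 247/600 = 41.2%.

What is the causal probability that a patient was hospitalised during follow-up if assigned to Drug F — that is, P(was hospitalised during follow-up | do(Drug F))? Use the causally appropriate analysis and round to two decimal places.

0.33

Drug A is lower inside every viral load stratum but Drug F is lower in aggregate. Whether to stratify depends on how viral load relates to the drug.
Viral load differs across drugs for reasons unrelated to any effect of the drug itself, and it separately predicts the outcome — a classic confounder. We must compare within viral load levels.
Standardising Drug F to the population viral load mix: 0.407·89/638 + 0.333·115/360 + 0.260·52/82 = 0.328.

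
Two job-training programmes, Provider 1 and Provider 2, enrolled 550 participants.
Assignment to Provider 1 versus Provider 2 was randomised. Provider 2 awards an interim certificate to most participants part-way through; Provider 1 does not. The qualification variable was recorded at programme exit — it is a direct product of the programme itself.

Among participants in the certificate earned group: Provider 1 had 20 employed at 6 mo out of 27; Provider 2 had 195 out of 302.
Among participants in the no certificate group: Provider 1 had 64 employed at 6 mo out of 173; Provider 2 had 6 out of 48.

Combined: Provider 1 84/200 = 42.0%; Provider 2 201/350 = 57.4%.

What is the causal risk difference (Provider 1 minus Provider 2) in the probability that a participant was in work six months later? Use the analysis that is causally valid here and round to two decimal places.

-0.15

Stratifying would compare programmes among participants the programmes themselves sorted into qualification attained during the programme groups — a form of selection on an intermediate. The unconditioned pooled rates give the total causal effect.
The causal difference is the pooled difference: 0.420 − 0.574 = -0.154.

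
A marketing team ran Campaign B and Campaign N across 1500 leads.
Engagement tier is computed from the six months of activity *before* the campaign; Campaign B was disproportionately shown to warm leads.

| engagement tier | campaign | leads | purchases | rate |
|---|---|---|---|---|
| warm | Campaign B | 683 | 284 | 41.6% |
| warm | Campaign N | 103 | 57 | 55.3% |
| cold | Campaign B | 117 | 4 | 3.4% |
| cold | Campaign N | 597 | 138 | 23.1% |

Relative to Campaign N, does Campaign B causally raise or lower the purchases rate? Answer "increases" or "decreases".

decreases

The stratified and pooled comparisons disagree (Campaign N wins within each engagement tier; Campaign B wins overall), so the answer turns on the causal role of engagement tier.
Engagement tier differs across campaigns for reasons unrelated to any effect of the campaign itself, and it separately predicts the outcome — a classic confounder. We must compare within engagement tier levels.
Within each level — warm: 41.6% vs 55.3%; cold: 3.4% vs 23.1% — Campaign N is higher every time.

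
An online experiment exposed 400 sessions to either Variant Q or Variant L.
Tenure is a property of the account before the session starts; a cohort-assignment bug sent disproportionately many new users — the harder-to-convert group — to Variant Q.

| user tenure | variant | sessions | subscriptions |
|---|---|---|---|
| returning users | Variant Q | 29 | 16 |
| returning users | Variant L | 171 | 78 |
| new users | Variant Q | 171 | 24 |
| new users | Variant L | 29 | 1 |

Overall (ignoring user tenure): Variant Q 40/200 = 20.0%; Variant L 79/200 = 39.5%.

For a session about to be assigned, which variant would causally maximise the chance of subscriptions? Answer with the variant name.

Variant Q

The stratified and pooled comparisons disagree (Variant Q wins within each user tenure; Variant L wins overall), so the answer turns on the causal role of user tenure.
Since user tenure is a pre-existing factor (not a product of the variant) and it affects the outcome on its own, it is a confounder. The stratified rates, not the pooled rate, identify the causal effect.
Within each level — returning users: 55.2% vs 45.6%; new users: 14.0% vs 3.4% — Variant Q is higher every time.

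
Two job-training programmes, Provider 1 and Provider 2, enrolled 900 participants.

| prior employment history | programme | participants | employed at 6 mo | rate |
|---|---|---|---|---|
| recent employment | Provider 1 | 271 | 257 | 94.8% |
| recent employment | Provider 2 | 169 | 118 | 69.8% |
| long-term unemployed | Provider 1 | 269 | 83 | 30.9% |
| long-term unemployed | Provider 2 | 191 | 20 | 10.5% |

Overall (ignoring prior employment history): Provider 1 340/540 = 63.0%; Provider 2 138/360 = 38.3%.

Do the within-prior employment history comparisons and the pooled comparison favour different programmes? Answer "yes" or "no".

Within each prior employment history level (recent employment 94.8% vs 69.8%; long-term unemployed 30.9% vs 10.5%), Provider 1 has the higher rate every time. Pooled: 63.0% vs 38.3% — Provider 1 has the higher rate overall. They agree.

no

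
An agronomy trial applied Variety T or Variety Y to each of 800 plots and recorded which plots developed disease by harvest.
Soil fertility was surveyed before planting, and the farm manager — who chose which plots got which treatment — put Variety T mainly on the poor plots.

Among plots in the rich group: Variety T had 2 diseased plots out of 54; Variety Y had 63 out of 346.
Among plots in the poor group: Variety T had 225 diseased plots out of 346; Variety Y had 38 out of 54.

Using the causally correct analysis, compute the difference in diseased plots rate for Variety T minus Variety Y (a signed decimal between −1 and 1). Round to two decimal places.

The stratified and pooled comparisons disagree (Variety T wins within each soil fertility; Variety Y wins overall), so the answer turns on the causal role of soil fertility.
Soil fertility is set before the variety has any effect — it is not caused by the variety — and it independently drives the outcome. That makes it a confounder, so the causal comparison is within soil fertility levels.
Adjusting over the population distribution of soil fertility: 0.500·(0.037−0.182) + 0.500·(0.650−0.704) = -0.099.

-0.10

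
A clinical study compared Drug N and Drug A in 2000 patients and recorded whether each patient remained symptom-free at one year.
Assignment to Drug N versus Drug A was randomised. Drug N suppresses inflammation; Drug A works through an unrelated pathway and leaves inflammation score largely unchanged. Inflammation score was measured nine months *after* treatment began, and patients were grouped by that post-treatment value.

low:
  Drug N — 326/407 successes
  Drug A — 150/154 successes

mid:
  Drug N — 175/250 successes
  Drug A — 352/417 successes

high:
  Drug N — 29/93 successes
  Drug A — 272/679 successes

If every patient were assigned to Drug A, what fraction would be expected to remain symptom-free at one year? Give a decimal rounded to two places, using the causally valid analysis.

0.62

Within every inflammation score level Drug A has the higher rate, yet pooled Drug N does — Simpson's reversal.
Stratifying would compare drugs among patients the drugs themselves sorted into inflammation score groups — a form of selection on an intermediate. The unconditioned pooled rates give the total causal effect.
So P(outcome | do(Drug A)) is just the pooled rate for Drug A: 774/1250 = 0.619.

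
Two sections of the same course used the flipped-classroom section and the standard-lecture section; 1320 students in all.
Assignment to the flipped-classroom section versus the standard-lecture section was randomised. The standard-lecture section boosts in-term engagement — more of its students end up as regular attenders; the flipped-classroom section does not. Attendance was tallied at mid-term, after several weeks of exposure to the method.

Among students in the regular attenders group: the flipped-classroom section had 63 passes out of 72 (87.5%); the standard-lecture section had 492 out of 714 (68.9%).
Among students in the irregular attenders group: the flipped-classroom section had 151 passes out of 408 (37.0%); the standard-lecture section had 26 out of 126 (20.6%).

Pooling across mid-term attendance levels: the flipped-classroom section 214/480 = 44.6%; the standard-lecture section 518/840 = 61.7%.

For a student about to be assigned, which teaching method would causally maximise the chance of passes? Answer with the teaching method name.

the standard-lecture section

Stratifying would compare teaching methods among students the teaching methods themselves sorted into mid-term attendance groups — a form of selection on an intermediate. The unconditioned pooled rates give the total causal effect.
Pooled: the flipped-classroom section 44.6% vs the standard-lecture section 61.7%; the standard-lecture section is higher overall.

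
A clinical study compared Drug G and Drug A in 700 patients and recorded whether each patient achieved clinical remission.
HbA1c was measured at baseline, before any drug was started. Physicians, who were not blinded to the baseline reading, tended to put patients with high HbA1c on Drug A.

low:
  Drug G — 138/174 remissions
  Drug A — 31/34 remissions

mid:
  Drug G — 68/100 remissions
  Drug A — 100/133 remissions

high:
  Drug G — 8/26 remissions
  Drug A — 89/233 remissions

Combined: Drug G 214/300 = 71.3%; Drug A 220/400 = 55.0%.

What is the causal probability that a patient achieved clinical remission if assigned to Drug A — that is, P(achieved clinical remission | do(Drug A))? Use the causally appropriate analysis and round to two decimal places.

Drug A is higher inside every HbA1c stratum but Drug G is higher in aggregate. Whether to stratify depends on how HbA1c relates to the drug.
HbA1c is set before the drug has any effect — it is not caused by the drug — and it independently drives the outcome. That makes it a confounder, so the causal comparison is within HbA1c levels.
Standardising Drug A to the population HbA1c mix: 0.297·31/34 + 0.333·100/133 + 0.370·89/233 = 0.663.

0.66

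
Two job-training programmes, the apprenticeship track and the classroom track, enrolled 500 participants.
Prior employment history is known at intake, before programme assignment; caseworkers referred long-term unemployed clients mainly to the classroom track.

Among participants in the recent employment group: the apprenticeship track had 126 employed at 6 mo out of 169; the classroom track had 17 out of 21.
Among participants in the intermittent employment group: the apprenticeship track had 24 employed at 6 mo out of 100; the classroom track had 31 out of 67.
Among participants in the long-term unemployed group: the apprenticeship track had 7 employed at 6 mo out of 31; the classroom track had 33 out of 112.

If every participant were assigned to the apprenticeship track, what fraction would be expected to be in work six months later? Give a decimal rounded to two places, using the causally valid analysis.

0.43

The stratified and pooled comparisons disagree (the classroom track wins within each prior employment history; the apprenticeship track wins overall), so the answer turns on the causal role of prior employment history.
Here prior employment history is a common cause — it drives both which programme a case falls under and the outcome. The crude comparison mixes populations; the stratum-specific rates are the causally relevant ones.
Standardising the apprenticeship track to the population prior employment history mix: 0.380·126/169 + 0.334·24/100 + 0.286·7/31 = 0.428.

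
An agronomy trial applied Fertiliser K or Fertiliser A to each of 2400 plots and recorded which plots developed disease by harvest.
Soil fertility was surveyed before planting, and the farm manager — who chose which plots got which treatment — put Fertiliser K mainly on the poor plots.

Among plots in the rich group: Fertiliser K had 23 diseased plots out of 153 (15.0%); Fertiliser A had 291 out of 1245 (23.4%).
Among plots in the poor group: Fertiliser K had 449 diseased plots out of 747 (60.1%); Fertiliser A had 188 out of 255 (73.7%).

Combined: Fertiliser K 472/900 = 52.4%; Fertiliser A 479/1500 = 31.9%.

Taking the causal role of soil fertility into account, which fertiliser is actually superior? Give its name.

Fertiliser K

Since soil fertility is a pre-existing factor (not a product of the fertiliser) and it affects the outcome on its own, it is a confounder. The stratified rates, not the pooled rate, identify the causal effect.
Within each level — rich: 15.0% vs 23.4%; poor: 60.1% vs 73.7% — Fertiliser K is lower every time.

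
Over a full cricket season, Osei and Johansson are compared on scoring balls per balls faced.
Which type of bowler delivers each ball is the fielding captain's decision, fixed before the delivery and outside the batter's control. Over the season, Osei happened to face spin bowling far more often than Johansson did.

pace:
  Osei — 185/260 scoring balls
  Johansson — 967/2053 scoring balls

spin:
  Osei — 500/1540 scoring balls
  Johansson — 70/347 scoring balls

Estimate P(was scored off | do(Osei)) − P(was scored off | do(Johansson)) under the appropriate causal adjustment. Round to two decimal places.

Bowling type differs across players for reasons unrelated to any effect of the player itself, and it separately predicts the outcome — a classic confounder. We must compare within bowling type levels.
Adjusting over the population distribution of bowling type: 0.551·(0.712−0.471) + 0.449·(0.325−0.202) = +0.188.

+0.19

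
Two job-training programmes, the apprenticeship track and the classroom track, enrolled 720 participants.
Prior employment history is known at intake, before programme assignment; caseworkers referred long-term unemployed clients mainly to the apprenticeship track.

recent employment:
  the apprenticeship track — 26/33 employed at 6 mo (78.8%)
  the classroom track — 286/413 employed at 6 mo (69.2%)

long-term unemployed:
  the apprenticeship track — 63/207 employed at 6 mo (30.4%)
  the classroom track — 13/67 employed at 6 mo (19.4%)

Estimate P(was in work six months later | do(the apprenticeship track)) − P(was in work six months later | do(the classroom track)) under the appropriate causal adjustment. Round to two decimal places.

+0.10

Prior employment history satisfies the back-door criterion: it is not a descendant of the programme, and it blocks the spurious path from programme to outcome. Adjusting for it (i.e., using the within-prior employment history rates) gives the causal effect.
Adjusting over the population distribution of prior employment history: 0.619·(0.788−0.692) + 0.381·(0.304−0.194) = +0.101.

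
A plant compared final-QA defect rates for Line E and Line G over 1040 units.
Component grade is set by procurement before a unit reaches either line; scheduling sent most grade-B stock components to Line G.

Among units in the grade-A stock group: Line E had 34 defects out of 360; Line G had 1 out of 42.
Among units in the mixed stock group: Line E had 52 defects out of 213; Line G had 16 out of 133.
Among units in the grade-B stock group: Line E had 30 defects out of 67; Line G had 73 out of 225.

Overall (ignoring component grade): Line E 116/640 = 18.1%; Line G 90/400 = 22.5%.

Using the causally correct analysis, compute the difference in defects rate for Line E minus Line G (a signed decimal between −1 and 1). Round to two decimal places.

+0.10

The component grade-specific comparison favours Line G throughout, but the pooled figures favour Line E. The question is whether to condition on component grade.
Component grade satisfies the back-door criterion: it is not a descendant of the line, and it blocks the spurious path from line to outcome. Adjusting for it (i.e., using the within-component grade rates) gives the causal effect.
Adjusting over the population distribution of component grade: 0.387·(0.094−0.024) + 0.333·(0.244−0.120) + 0.281·(0.448−0.324) = +0.103.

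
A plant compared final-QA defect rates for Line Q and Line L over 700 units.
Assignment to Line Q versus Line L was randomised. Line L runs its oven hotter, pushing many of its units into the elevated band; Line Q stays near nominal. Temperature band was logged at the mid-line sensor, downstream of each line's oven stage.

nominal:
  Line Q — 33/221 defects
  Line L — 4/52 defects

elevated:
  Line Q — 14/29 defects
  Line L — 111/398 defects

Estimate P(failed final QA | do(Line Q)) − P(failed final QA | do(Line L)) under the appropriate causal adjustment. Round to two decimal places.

-0.07

The in-process temperature band-specific comparison favours Line L throughout, but the pooled figures favour Line Q. The question is whether to condition on in-process temperature band.
Because the line influences in-process temperature band, in-process temperature band is a post-treatment mediator, not a confounder. Stratifying on it would bias the estimate; the causal effect is the crude pooled difference.
The causal difference is the pooled difference: 0.188 − 0.256 = -0.068.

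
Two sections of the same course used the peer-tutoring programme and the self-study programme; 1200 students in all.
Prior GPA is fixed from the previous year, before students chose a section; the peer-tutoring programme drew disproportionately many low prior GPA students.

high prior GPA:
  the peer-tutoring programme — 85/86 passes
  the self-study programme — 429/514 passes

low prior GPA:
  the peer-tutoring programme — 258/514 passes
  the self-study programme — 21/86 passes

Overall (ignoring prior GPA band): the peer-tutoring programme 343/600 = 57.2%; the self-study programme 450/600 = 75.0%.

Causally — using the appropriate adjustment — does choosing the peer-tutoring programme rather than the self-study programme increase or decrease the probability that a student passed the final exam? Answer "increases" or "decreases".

Prior GPA band is set before the teaching method has any effect — it is not caused by the teaching method — and it independently drives the outcome. That makes it a confounder, so the causal comparison is within prior GPA band levels.
Within each level — high prior GPA: 98.8% vs 83.5%; low prior GPA: 50.2% vs 24.4% — the peer-tutoring programme is higher every time.

increases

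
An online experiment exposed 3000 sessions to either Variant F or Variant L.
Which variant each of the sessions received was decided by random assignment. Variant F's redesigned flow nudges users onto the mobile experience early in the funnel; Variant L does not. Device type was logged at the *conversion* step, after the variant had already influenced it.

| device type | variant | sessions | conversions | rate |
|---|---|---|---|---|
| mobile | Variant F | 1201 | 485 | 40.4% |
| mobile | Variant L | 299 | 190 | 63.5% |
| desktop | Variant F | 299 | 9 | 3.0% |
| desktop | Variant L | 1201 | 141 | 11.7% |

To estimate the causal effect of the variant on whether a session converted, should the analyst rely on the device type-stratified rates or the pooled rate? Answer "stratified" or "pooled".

pooled

The device type-specific comparison favours Variant L throughout, but the pooled figures favour Variant F. The question is whether to condition on device type.
Device type lies on the pathway variant → device type → outcome, so adjusting for it blocks the indirect effect. For the total causal effect of variant, use the unadjusted pooled rates.
Pooled: Variant F 32.9% vs Variant L 22.1%; Variant F is higher overall.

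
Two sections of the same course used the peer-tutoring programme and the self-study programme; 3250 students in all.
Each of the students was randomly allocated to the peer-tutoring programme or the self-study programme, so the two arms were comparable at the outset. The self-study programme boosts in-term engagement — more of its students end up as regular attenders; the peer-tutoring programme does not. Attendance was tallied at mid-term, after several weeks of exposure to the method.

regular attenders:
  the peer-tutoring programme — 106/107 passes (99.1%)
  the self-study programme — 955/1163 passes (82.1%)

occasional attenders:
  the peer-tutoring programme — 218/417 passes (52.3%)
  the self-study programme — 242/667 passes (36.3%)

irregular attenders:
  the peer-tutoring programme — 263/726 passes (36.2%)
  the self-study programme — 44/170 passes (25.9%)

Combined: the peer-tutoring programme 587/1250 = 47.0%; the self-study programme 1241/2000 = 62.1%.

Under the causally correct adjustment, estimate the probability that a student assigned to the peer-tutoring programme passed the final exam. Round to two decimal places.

0.47

The mid-term attendance-specific comparison favours the peer-tutoring programme throughout, but the pooled figures favour the self-study programme. The question is whether to condition on mid-term attendance.
Stratifying would compare teaching methods among students the teaching methods themselves sorted into mid-term attendance groups — a form of selection on an intermediate. The unconditioned pooled rates give the total causal effect.
So P(outcome | do(the peer-tutoring programme)) is just the pooled rate for the peer-tutoring programme: 587/1250 = 0.470.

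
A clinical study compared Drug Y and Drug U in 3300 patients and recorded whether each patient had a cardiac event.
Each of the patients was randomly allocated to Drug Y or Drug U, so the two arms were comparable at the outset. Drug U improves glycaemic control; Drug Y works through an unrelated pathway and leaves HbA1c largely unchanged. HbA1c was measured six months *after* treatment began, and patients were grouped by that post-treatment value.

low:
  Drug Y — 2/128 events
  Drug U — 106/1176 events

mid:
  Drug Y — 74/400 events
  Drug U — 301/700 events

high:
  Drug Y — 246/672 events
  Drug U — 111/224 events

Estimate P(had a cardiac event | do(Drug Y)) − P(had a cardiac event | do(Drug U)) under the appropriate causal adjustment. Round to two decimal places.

Within every HbA1c level Drug Y has the lower rate, yet pooled Drug U does — Simpson's reversal.
Stratifying would compare drugs among patients the drugs themselves sorted into HbA1c groups — a form of selection on an intermediate. The unconditioned pooled rates give the total causal effect.
The causal difference is the pooled difference: 0.268 − 0.247 = +0.022.

+0.02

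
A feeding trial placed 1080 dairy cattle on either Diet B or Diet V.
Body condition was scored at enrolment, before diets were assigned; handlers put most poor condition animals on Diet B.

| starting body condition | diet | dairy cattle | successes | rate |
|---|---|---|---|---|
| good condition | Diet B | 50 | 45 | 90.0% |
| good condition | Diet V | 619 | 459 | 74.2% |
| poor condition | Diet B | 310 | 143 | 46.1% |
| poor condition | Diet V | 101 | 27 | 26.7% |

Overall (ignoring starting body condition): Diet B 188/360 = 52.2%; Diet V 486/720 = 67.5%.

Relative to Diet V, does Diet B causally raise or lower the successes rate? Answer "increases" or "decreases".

Diet B is higher inside every starting body condition stratum but Diet V is higher in aggregate. Whether to stratify depends on how starting body condition relates to the diet.
Starting body condition satisfies the back-door criterion: it is not a descendant of the diet, and it blocks the spurious path from diet to outcome. Adjusting for it (i.e., using the within-starting body condition rates) gives the causal effect.
Within each level — good condition: 90.0% vs 74.2%; poor condition: 46.1% vs 26.7% — Diet B is higher every time.

increases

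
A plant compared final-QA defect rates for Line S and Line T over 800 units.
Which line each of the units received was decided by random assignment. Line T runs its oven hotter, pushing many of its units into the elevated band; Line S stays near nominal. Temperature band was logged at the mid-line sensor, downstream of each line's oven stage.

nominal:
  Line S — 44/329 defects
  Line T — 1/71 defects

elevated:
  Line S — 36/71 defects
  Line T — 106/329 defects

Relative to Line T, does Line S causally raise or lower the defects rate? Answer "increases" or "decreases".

The stratified and pooled comparisons disagree (Line T wins within each in-process temperature band; Line S wins overall), so the answer turns on the causal role of in-process temperature band.
In-process temperature band here is a post-treatment variable shaped by the line; conditioning on it would introduce bias rather than remove it. The overall comparison is the causal one.
Pooled: Line S 20.0% vs Line T 26.8%; Line S is lower overall.

decreases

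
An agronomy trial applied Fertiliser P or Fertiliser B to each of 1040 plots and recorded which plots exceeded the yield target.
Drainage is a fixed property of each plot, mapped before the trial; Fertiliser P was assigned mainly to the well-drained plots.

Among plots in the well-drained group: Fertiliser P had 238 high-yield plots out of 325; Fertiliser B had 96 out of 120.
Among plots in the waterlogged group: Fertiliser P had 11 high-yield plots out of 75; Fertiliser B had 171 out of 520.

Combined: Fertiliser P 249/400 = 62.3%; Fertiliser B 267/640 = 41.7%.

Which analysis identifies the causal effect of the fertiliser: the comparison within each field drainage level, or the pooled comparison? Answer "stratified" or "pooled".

Fertiliser B is higher inside every field drainage stratum but Fertiliser P is higher in aggregate. Whether to stratify depends on how field drainage relates to the fertiliser.
Since field drainage is a pre-existing factor (not a product of the fertiliser) and it affects the outcome on its own, it is a confounder. The stratified rates, not the pooled rate, identify the causal effect.
Within each level — well-drained: 73.2% vs 80.0%; waterlogged: 14.7% vs 32.9% — Fertiliser B is higher every time.

stratified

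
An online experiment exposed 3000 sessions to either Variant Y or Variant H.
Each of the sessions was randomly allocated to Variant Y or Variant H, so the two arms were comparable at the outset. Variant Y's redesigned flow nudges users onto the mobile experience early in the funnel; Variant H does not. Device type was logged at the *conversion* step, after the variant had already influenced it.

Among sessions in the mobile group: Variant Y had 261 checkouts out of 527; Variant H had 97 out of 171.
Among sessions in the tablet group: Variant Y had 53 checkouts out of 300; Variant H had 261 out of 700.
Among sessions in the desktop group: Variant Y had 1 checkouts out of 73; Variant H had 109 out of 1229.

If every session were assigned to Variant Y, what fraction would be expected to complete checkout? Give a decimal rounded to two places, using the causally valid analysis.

0.35

The stratified and pooled comparisons disagree (Variant H wins within each device type; Variant Y wins overall), so the answer turns on the causal role of device type.
Because the variant influences device type, device type is a post-treatment mediator, not a confounder. Stratifying on it would bias the estimate; the causal effect is the crude pooled difference.
So P(outcome | do(Variant Y)) is just the pooled rate for Variant Y: 315/900 = 0.350.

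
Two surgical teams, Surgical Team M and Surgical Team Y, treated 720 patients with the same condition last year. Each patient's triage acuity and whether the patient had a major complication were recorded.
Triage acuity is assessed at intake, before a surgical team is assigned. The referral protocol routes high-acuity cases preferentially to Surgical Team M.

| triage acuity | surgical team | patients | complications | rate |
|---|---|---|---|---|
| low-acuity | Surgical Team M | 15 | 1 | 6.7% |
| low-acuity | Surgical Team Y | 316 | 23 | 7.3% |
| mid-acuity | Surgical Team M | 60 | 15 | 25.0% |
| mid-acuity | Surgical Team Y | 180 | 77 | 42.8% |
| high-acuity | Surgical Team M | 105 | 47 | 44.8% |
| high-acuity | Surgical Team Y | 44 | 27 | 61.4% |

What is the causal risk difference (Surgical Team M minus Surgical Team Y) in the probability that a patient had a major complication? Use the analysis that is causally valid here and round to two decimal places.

Since triage acuity is a pre-existing factor (not a product of the surgical team) and it affects the outcome on its own, it is a confounder. The stratified rates, not the pooled rate, identify the causal effect.
Adjusting over the population distribution of triage acuity: 0.460·(0.067−0.073) + 0.333·(0.250−0.428) + 0.207·(0.448−0.614) = -0.096.

-0.10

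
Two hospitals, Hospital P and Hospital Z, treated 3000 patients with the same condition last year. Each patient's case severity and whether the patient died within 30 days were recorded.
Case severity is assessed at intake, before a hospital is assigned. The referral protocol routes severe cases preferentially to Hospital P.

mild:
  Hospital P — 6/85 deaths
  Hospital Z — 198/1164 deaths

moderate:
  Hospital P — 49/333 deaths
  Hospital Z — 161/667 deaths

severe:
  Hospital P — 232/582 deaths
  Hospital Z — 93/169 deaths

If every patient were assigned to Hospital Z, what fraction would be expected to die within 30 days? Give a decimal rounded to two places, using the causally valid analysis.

0.29

Case severity differs across hospitals for reasons unrelated to any effect of the hospital itself, and it separately predicts the outcome — a classic confounder. We must compare within case severity levels.
Standardising Hospital Z to the population case severity mix: 0.416·198/1164 + 0.333·161/667 + 0.250·93/169 = 0.289.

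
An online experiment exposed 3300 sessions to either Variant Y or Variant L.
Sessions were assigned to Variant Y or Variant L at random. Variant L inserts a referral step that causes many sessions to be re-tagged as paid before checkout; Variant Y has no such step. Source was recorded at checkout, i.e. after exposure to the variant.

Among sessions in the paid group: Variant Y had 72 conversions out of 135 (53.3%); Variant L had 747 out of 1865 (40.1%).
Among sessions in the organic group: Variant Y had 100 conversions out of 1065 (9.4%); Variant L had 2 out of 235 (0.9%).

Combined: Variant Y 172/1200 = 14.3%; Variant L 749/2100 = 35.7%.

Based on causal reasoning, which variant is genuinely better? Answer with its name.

The stratified and pooled comparisons disagree (Variant Y wins within each traffic source; Variant L wins overall), so the answer turns on the causal role of traffic source.
The distribution of traffic source is itself part of what the variant does — it is an intermediate outcome. Holding it fixed would remove that part of the effect; the total effect is the pooled difference.
Pooled: Variant Y 14.3% vs Variant L 35.7%; Variant L is higher overall.

Variant L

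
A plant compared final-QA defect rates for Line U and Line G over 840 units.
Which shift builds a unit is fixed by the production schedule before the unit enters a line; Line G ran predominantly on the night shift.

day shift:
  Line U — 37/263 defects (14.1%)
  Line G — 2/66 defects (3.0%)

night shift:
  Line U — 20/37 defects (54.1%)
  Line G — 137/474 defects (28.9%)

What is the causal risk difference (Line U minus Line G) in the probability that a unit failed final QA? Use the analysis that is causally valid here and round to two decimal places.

The shift-specific comparison favours Line G throughout, but the pooled figures favour Line U. The question is whether to condition on shift.
Here shift is a common cause — it drives both which line a case falls under and the outcome. The crude comparison mixes populations; the stratum-specific rates are the causally relevant ones.
Adjusting over the population distribution of shift: 0.392·(0.141−0.030) + 0.608·(0.541−0.289) = +0.196.

+0.20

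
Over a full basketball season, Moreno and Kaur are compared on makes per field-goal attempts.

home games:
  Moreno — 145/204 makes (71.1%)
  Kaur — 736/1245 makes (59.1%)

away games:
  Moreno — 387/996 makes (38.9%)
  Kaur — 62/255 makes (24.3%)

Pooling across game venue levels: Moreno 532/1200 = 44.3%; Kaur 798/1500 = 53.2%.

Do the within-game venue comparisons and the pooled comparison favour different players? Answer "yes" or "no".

Within each game venue level (home games 71.1% vs 59.1%; away games 38.9% vs 24.3%), Moreno has the higher rate every time. Pooled: 44.3% vs 53.2% — Kaur has the higher rate overall. The two comparisons disagree.

yes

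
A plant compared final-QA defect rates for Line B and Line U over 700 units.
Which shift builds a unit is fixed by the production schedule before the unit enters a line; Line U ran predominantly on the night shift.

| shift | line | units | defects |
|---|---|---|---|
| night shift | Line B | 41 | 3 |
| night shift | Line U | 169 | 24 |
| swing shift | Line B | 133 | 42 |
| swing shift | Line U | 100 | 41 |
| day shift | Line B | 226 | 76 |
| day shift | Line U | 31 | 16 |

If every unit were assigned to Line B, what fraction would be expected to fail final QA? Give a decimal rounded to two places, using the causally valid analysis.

0.25

Line B is lower inside every shift stratum but Line U is lower in aggregate. Whether to stratify depends on how shift relates to the line.
The imbalance in shift arose from how units were allocated, not from anything the line did; and shift independently affects the outcome. The pooled gap is confounded — condition on shift.
Standardising Line B to the population shift mix: 0.300·3/41 + 0.333·42/133 + 0.367·76/226 = 0.251.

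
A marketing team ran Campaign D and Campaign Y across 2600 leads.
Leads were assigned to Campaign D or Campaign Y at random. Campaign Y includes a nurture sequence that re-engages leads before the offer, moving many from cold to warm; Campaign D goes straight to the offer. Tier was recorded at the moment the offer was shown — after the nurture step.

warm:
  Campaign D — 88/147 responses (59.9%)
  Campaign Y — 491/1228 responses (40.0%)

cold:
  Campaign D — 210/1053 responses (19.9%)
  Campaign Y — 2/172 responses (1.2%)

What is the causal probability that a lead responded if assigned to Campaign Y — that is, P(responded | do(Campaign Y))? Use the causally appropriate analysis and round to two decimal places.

0.35

The distribution of engagement tier is itself part of what the campaign does — it is an intermediate outcome. Holding it fixed would remove that part of the effect; the total effect is the pooled difference.
So P(outcome | do(Campaign Y)) is just the pooled rate for Campaign Y: 493/1400 = 0.352.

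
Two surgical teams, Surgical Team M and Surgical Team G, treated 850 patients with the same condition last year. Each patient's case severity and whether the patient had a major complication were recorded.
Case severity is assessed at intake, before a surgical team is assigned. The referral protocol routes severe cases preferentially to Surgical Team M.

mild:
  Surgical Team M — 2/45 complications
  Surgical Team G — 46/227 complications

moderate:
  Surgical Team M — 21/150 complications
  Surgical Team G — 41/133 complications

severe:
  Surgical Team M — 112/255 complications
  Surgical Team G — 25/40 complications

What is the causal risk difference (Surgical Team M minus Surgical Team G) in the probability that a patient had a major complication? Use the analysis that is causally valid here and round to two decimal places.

-0.17

Here case severity is a common cause — it drives both which surgical team a case falls under and the outcome. The crude comparison mixes populations; the stratum-specific rates are the causally relevant ones.
Adjusting over the population distribution of case severity: 0.320·(0.044−0.203) + 0.333·(0.140−0.308) + 0.347·(0.439−0.625) = -0.171.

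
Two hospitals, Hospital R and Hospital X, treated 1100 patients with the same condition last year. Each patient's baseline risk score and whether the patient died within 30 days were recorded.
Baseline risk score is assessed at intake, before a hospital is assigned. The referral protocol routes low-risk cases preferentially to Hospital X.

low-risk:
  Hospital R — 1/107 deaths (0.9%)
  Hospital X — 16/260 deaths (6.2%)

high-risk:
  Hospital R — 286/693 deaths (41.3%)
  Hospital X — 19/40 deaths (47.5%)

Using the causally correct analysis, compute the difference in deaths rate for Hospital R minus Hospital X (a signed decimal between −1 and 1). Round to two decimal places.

-0.06

Hospital R is lower inside every baseline risk score stratum but Hospital X is lower in aggregate. Whether to stratify depends on how baseline risk score relates to the hospital.
Baseline risk score differs across hospitals for reasons unrelated to any effect of the hospital itself, and it separately predicts the outcome — a classic confounder. We must compare within baseline risk score levels.
Adjusting over the population distribution of baseline risk score: 0.334·(0.009−0.062) + 0.666·(0.413−0.475) = -0.059.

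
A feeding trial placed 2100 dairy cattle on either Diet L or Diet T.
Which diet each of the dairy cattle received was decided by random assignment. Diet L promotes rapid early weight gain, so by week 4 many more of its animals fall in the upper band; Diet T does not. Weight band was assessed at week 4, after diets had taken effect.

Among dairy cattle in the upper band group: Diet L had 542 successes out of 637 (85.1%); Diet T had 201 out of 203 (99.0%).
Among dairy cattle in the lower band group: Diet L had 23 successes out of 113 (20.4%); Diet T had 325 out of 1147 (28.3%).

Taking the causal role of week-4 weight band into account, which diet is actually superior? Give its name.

Diet L

The week-4 weight band-specific comparison favours Diet T throughout, but the pooled figures favour Diet L. The question is whether to condition on week-4 weight band.
Week-4 weight band here is a post-treatment variable shaped by the diet; conditioning on it would introduce bias rather than remove it. The overall comparison is the causal one.
Pooled: Diet L 75.3% vs Diet T 39.0%; Diet L is higher overall.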